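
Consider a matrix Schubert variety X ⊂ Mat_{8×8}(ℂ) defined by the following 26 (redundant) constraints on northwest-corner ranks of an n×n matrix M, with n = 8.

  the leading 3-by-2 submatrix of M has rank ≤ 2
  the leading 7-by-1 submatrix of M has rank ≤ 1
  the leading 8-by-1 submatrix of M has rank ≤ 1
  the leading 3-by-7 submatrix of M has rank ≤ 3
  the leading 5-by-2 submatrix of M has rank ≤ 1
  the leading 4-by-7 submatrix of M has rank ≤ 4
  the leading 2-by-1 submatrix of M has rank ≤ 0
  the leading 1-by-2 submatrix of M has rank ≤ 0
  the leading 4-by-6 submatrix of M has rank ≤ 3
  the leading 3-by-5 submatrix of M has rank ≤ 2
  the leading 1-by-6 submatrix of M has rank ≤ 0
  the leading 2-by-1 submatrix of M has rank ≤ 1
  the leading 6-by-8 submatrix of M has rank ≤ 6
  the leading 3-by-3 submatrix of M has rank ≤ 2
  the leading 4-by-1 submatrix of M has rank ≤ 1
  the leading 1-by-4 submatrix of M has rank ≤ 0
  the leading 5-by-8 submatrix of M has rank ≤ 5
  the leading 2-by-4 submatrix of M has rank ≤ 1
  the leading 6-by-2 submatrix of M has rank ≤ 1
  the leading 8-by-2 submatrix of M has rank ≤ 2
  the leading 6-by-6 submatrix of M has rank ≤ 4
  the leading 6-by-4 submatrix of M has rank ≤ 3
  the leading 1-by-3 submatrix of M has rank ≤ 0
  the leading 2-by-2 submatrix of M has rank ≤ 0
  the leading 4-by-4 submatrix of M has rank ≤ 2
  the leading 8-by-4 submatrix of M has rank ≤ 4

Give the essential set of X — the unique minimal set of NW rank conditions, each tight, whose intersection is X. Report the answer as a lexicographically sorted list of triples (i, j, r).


The tightest implied rank at each (i,j), from the 26 conditions:

  0 0 0 0 0 0 1 1
  0 0 1 1 1 1 2 2
  1 1 2 2 2 2 3 3
  1 1 2 2 3 3 4 4
  1 1 2 3 4 4 5 5
  1 1 2 3 4 4 5 6
  1 2 3 4 5 5 6 7
  1 2 3 4 5 6 7 8

so w = (7, 3, 1, 5, 4, 8, 2, 6).

D(w) has 13 cells with 5 SE-corners; essential set:

[(1, 6, 0), (2, 2, 0), (4, 4, 2), (6, 2, 1), (6, 6, 4)]


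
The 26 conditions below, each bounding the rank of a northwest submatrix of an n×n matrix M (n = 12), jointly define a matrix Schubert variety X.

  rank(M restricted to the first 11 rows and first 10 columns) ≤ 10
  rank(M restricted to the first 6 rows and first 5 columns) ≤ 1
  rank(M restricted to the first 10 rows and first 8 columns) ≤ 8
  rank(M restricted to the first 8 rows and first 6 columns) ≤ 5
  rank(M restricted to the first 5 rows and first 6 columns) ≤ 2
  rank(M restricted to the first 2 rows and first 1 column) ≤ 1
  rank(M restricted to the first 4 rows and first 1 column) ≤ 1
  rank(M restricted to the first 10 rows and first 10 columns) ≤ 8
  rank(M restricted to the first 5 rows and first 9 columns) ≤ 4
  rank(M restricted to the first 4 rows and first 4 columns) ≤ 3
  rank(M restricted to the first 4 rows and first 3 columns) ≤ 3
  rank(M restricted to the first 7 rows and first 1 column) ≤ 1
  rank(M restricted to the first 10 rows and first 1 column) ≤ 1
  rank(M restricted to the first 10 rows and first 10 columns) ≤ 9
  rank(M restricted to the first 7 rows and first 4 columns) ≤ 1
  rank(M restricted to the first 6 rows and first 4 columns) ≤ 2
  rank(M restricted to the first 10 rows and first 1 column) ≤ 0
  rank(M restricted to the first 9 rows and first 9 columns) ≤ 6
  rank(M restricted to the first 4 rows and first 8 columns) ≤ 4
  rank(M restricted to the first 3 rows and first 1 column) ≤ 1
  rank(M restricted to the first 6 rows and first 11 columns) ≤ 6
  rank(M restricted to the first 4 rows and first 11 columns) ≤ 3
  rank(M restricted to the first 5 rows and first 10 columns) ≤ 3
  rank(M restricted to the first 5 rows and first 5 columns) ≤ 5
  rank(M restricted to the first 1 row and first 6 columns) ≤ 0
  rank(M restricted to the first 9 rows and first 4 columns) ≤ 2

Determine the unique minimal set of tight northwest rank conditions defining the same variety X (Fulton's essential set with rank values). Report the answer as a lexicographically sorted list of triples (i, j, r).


Reconstructing r_w from the 26 given conditions:

  R[1]: 0 | 0 | 0 | 0 | 0 | 0 | 1 | 1 | 1 | 1 | 1 | 1
  R[2]: 0 | 1 | 1 | 1 | 1 | 1 | 2 | 2 | 2 | 2 | 2 | 2
  R[3]: 0 | 1 | 1 | 1 | 1 | 2 | 3 | 3 | 3 | 3 | 3 | 3
  R[4]: 0 | 1 | 1 | 1 | 1 | 2 | 3 | 3 | 3 | 3 | 3 | 4
  R[5]: 0 | 1 | 1 | 1 | 1 | 2 | 3 | 3 | 3 | 3 | 4 | 5
  R[6]: 0 | 1 | 1 | 1 | 1 | 2 | 3 | 4 | 4 | 4 | 5 | 6
  R[7]: 0 | 1 | 1 | 1 | 2 | 3 | 4 | 5 | 5 | 5 | 6 | 7
  R[8]: 0 | 1 | 2 | 2 | 3 | 4 | 5 | 6 | 6 | 6 | 7 | 8
  R[9]: 0 | 1 | 2 | 2 | 3 | 4 | 5 | 6 | 6 | 7 | 8 | 9
  R[10]: 0 | 1 | 2 | 3 | 4 | 5 | 6 | 7 | 7 | 8 | 9 | 10
  R[11]: 1 | 2 | 3 | 4 | 5 | 6 | 7 | 8 | 8 | 9 | 10 | 11
  R[12]: 1 | 2 | 3 | 4 | 5 | 6 | 7 | 8 | 9 | 10 | 11 | 12

so w = (7, 2, 6, 12, 11, 8, 5, 3, 10, 4, 1, 9).

8 SE-corners of the 38-cell Rothe diagram give Ess(w):

[(1, 6, 0), (4, 11, 3), (5, 10, 3), (6, 5, 1), (7, 4, 1), (9, 4, 2), (9, 9, 6), (10, 1, 0)]


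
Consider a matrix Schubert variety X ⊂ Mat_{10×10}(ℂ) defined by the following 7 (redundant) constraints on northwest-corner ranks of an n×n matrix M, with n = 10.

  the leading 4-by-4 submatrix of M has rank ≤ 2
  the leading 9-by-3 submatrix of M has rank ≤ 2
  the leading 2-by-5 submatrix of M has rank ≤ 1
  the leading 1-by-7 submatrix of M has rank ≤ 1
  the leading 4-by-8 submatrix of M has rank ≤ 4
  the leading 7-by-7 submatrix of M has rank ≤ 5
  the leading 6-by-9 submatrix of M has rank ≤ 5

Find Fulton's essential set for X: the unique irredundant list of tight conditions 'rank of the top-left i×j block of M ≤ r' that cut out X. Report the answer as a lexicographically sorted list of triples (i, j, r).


Computing R[i][j] = min implied NW-rank bound (n=10, 7 conditions):

  row 1: 1 | 1 | 1 | 1 | 1 | 1 | 1 | 1 | 1 | 1
  row 2: 1 | 1 | 1 | 1 | 1 | 2 | 2 | 2 | 2 | 2
  row 3: 1 | 2 | 2 | 2 | 2 | 3 | 3 | 3 | 3 | 3
  row 4: 1 | 2 | 2 | 2 | 3 | 4 | 4 | 4 | 4 | 4
  row 5: 1 | 2 | 2 | 3 | 4 | 5 | 5 | 5 | 5 | 5
  row 6: 1 | 2 | 2 | 3 | 4 | 5 | 5 | 5 | 5 | 6
  row 7: 1 | 2 | 2 | 3 | 4 | 5 | 5 | 6 | 6 | 7
  row 8: 1 | 2 | 2 | 3 | 4 | 5 | 6 | 7 | 7 | 8
  row 9: 1 | 2 | 2 | 3 | 4 | 5 | 6 | 7 | 8 | 9
  row 10: 1 | 2 | 3 | 4 | 5 | 6 | 7 | 8 | 9 | 10

reading off 1-entries of Δ²R: w = (1, 6, 2, 5, 4, 10, 8, 7, 9, 3).

5 SE-corners of the 15-cell Rothe diagram give Ess(w):

[(2, 5, 1), (4, 4, 2), (6, 9, 5), (7, 7, 5), (9, 3, 2)]


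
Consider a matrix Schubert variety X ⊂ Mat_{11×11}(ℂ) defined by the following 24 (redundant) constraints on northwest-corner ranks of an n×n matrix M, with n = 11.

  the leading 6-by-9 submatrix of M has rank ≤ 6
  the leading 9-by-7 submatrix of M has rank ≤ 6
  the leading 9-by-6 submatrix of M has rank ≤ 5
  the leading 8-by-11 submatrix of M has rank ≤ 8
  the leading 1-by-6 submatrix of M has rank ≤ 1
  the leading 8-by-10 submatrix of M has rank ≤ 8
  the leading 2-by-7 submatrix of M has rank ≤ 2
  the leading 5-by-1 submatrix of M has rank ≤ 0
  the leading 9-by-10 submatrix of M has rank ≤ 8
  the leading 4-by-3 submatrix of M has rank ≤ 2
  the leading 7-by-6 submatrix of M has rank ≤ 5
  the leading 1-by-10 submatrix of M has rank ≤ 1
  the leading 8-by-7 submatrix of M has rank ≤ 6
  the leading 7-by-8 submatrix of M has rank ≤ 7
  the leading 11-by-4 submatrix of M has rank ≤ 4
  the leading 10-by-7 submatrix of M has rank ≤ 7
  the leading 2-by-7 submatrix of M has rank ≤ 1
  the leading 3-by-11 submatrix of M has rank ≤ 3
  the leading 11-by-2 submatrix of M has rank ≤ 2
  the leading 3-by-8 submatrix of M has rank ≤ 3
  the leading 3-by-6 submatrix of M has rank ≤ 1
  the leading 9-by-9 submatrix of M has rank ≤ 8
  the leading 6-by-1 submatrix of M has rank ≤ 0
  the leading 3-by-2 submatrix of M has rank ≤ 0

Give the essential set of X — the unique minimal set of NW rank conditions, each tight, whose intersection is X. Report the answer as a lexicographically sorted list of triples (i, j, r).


Reconstructing r_w from the 24 given conditions:

  row 1: 0 0 1 1 1 1 1 1 1 1 1
  row 2: 0 0 1 1 1 1 1 2 2 2 2
  row 3: 0 0 1 1 1 1 2 3 3 3 3
  row 4: 0 1 2 2 2 2 3 4 4 4 4
  row 5: 0 1 2 3 3 3 4 5 5 5 5
  row 6: 0 1 2 3 4 4 5 6 6 6 6
  row 7: 1 2 3 4 5 5 6 7 7 7 7
  row 8: 1 2 3 4 5 5 6 7 8 8 8
  row 9: 1 2 3 4 5 5 6 7 8 8 9
  row 10: 1 2 3 4 5 6 7 8 9 9 10
  row 11: 1 2 3 4 5 6 7 8 9 10 11

so w = (3, 8, 7, 2, 4, 5, 1, 9, 11, 6, 10).

ℓ(w)=19; the 6 essential cells (i,j,r):

[(2, 7, 1), (3, 2, 0), (3, 6, 1), (6, 1, 0), (9, 6, 5), (9, 10, 8)]


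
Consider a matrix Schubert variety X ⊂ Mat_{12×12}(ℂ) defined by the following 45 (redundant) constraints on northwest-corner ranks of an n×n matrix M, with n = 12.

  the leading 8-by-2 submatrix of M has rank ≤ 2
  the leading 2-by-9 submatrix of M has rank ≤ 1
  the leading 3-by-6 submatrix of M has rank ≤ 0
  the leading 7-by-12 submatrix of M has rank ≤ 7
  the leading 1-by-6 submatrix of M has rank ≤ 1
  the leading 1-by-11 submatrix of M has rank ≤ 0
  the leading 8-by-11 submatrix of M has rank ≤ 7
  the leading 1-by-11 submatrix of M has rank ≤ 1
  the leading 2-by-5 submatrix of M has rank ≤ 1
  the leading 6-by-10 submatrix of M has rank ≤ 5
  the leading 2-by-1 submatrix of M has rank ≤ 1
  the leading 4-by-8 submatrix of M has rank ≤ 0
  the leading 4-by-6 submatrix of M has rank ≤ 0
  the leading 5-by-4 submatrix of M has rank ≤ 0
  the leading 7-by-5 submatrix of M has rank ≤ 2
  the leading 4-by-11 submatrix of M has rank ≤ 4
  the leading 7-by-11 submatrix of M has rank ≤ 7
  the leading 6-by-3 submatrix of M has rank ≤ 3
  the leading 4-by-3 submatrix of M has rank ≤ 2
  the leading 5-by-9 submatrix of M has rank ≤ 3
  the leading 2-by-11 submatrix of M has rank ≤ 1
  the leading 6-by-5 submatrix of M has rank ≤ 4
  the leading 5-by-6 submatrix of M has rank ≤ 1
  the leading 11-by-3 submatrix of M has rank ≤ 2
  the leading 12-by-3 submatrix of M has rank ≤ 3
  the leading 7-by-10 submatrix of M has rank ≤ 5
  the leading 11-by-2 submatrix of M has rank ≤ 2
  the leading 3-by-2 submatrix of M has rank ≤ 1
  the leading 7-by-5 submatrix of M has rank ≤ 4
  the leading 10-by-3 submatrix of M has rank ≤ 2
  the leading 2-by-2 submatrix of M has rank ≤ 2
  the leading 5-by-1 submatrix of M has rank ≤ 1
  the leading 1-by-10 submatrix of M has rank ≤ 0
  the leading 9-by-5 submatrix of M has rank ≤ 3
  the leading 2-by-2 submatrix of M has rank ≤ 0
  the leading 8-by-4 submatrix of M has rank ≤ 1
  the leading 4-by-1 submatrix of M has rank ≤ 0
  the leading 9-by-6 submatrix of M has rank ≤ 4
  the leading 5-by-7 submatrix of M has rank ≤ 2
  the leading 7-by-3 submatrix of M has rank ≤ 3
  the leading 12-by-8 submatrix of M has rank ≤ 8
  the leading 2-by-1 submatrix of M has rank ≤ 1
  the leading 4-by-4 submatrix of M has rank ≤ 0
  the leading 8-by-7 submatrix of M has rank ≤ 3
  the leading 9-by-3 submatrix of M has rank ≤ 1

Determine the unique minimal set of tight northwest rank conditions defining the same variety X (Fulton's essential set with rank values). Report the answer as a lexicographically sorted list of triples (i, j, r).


Computing R[i][j] = min implied NW-rank bound (n=12, 45 conditions):

  i=1: 0 0 0 0 0 0 0 0 0 0 0 1
  i=2: 0 0 0 0 0 0 0 0 1 1 1 2
  i=3: 0 0 0 0 0 0 0 0 1 2 2 3
  i=4: 0 0 0 0 0 0 0 0 1 2 3 4
  i=5: 0 0 0 0 1 1 1 1 2 3 4 5
  i=6: 1 1 1 1 2 2 2 2 3 4 5 6
  i=7: 1 1 1 1 2 3 3 3 4 5 6 7
  i=8: 1 1 1 1 2 3 3 4 5 6 7 8
  i=9: 1 1 1 2 3 4 4 5 6 7 8 9
  i=10: 1 2 2 3 4 5 5 6 7 8 9 10
  i=11: 1 2 2 3 4 5 6 7 8 9 10 11
  i=12: 1 2 3 4 5 6 7 8 9 10 11 12

second differences of R give the permutation w = (12, 9, 10, 11, 5, 1, 6, 8, 4, 2, 7, 3).

D(w) has 49 cells with 7 SE-corners; essential set:

[(1, 11, 0), (4, 8, 0), (5, 4, 0), (8, 4, 1), (8, 7, 3), (9, 3, 1), (11, 3, 2)]


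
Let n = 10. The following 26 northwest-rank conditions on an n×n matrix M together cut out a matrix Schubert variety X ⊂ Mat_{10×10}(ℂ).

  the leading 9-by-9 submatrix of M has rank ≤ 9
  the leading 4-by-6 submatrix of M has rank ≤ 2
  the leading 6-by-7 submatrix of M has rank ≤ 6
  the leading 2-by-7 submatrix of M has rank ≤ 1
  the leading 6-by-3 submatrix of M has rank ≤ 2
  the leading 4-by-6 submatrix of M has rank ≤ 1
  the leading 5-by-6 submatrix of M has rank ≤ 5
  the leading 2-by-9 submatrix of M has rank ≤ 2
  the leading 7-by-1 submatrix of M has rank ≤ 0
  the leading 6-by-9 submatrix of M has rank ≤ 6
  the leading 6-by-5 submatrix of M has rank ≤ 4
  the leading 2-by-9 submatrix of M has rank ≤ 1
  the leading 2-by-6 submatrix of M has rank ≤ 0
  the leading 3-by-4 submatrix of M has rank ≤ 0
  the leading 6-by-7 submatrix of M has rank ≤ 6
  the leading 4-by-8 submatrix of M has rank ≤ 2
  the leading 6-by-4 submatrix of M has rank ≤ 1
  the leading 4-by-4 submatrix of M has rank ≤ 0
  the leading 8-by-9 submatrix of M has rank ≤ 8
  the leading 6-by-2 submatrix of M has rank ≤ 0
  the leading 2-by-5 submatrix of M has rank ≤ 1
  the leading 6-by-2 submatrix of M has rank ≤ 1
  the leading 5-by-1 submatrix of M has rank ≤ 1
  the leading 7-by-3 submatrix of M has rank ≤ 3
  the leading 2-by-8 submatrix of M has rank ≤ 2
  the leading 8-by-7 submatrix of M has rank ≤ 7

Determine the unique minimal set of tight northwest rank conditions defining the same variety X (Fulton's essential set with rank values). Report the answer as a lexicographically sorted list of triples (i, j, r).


The tightest implied rank at each (i,j), from the 26 conditions:

  R[1]: 0 | 0 | 0 | 0 | 0 | 0 | 1 | 1 | 1 | 1
  R[2]: 0 | 0 | 0 | 0 | 0 | 0 | 1 | 1 | 1 | 2
  R[3]: 0 | 0 | 0 | 0 | 1 | 1 | 2 | 2 | 2 | 3
  R[4]: 0 | 0 | 0 | 0 | 1 | 1 | 2 | 2 | 3 | 4
  R[5]: 0 | 0 | 1 | 1 | 2 | 2 | 3 | 3 | 4 | 5
  R[6]: 0 | 0 | 1 | 1 | 2 | 3 | 4 | 4 | 5 | 6
  R[7]: 0 | 1 | 2 | 2 | 3 | 4 | 5 | 5 | 6 | 7
  R[8]: 1 | 2 | 3 | 3 | 4 | 5 | 6 | 6 | 7 | 8
  R[9]: 1 | 2 | 3 | 4 | 5 | 6 | 7 | 7 | 8 | 9
  R[10]: 1 | 2 | 3 | 4 | 5 | 6 | 7 | 8 | 9 | 10

so w = (7, 10, 5, 9, 3, 6, 2, 1, 4, 8).

ℓ(w)=30; the 8 essential cells (i,j,r):

[(2, 6, 0), (2, 9, 1), (4, 4, 0), (4, 6, 1), (4, 8, 2), (6, 2, 0), (6, 4, 1), (7, 1, 0)]


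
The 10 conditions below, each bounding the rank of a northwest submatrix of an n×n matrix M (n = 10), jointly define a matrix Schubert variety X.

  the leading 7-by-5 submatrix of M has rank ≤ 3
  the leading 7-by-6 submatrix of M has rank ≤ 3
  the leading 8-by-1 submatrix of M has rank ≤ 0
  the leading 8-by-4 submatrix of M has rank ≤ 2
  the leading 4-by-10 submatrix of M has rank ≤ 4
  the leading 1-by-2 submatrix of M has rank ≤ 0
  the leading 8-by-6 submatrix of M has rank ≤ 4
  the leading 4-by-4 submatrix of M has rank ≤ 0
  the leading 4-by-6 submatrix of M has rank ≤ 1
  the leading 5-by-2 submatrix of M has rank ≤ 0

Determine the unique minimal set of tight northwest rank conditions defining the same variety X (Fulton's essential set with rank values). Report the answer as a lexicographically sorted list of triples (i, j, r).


Rank table r_w(10×10) implied by the 10 constraints:

  0 0 0 0 1 1 1 1 1 1
  0 0 0 0 1 1 2 2 2 2
  0 0 0 0 1 1 2 3 3 3
  0 0 0 0 1 1 2 3 4 4
  0 0 1 1 2 2 3 4 5 5
  0 1 2 2 3 3 4 5 6 6
  0 1 2 2 3 3 4 5 6 7
  0 1 2 2 3 4 5 6 7 8
  1 2 3 3 4 5 6 7 8 9
  1 2 3 4 5 6 7 8 9 10

reading off 1-entries of Δ²R: w = (5, 7, 8, 9, 3, 2, 10, 6, 1, 4).

Rothe diagram D(w) (27 cells), 6 SE-corners (essential conditions):

[(4, 4, 0), (4, 6, 1), (5, 2, 0), (7, 6, 3), (8, 1, 0), (8, 4, 2)]


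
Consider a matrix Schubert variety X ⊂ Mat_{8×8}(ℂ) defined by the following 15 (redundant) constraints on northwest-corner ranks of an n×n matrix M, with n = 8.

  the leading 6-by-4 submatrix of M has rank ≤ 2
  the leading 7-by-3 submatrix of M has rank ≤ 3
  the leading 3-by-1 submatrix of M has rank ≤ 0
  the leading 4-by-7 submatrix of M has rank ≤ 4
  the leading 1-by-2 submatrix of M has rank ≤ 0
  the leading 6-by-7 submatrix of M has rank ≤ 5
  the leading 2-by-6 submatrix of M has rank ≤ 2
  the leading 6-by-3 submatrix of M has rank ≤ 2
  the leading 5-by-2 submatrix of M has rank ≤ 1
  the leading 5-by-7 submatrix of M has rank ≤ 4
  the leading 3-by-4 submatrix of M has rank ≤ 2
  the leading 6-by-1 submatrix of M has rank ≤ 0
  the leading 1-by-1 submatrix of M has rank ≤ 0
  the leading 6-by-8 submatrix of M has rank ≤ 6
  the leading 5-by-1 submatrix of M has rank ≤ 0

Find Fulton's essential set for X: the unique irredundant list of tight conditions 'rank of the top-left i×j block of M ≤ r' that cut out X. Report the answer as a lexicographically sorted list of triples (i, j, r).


The tightest implied rank at each (i,j), from the 15 conditions:

  0 0 1 1 1 1 1 1
  0 1 2 2 2 2 2 2
  0 1 2 2 3 3 3 3
  0 1 2 2 3 4 4 4
  0 1 2 2 3 4 4 5
  0 1 2 2 3 4 5 6
  1 2 3 3 4 5 6 7
  1 2 3 4 5 6 7 8

second differences of R give the permutation w = (3, 2, 5, 6, 8, 7, 1, 4).

|D(w)|=12, |Ess(w)|=4:

[(1, 2, 0), (5, 7, 4), (6, 1, 0), (6, 4, 2)]


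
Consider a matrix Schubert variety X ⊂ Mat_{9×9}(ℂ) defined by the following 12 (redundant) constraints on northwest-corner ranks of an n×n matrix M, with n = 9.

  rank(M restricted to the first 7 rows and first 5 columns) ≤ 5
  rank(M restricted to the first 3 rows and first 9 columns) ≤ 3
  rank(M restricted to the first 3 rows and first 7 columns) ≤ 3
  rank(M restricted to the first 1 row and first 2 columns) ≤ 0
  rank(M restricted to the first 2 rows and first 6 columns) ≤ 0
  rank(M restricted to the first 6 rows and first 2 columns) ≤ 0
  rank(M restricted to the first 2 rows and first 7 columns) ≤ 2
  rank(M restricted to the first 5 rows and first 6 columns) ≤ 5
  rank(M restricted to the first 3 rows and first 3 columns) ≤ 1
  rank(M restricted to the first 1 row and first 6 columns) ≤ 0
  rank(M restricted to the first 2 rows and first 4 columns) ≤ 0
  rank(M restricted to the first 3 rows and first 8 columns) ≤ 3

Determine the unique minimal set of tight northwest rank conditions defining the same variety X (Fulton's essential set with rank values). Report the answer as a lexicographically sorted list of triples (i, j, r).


Computing R[i][j] = min implied NW-rank bound (n=9, 12 conditions):

  row 1: 0, 0, 0, 0, 0, 0, 1, 1, 1
  row 2: 0, 0, 0, 0, 0, 0, 1, 2, 2
  row 3: 0, 0, 1, 1, 1, 1, 2, 3, 3
  row 4: 0, 0, 1, 2, 2, 2, 3, 4, 4
  row 5: 0, 0, 1, 2, 3, 3, 4, 5, 5
  row 6: 0, 0, 1, 2, 3, 4, 5, 6, 6
  row 7: 1, 1, 2, 3, 4, 5, 6, 7, 7
  row 8: 1, 2, 3, 4, 5, 6, 7, 8, 8
  row 9: 1, 2, 3, 4, 5, 6, 7, 8, 9

giving w = (7, 8, 3, 4, 5, 6, 1, 2, 9) via Δ²R.

ℓ(w)=20; the 2 essential cells (i,j,r):

[(2, 6, 0), (6, 2, 0)]


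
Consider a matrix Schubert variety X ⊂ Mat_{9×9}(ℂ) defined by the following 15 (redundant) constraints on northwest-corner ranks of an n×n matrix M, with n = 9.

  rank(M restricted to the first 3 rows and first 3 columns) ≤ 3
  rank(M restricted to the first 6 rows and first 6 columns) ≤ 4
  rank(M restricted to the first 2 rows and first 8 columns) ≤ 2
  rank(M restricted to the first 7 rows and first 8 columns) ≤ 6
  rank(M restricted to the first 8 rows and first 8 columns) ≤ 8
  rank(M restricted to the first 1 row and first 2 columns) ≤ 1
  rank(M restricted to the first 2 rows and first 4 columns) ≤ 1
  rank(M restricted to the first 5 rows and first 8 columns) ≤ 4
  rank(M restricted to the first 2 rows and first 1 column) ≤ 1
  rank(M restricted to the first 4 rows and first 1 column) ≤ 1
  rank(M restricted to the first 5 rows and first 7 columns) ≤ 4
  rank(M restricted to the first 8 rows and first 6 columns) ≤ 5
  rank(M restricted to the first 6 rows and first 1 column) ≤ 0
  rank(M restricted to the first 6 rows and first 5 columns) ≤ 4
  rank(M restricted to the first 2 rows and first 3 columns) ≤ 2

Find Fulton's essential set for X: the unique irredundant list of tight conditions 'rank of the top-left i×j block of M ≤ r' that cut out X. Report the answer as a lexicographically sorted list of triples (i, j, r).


Reconstructing r_w from the 15 given conditions:

  0, 1, 1, 1, 1, 1, 1, 1, 1
  0, 1, 1, 1, 2, 2, 2, 2, 2
  0, 1, 2, 2, 3, 3, 3, 3, 3
  0, 1, 2, 3, 4, 4, 4, 4, 4
  0, 1, 2, 3, 4, 4, 4, 4, 5
  0, 1, 2, 3, 4, 4, 5, 5, 6
  1, 2, 3, 4, 5, 5, 6, 6, 7
  1, 2, 3, 4, 5, 5, 6, 7, 8
  1, 2, 3, 4, 5, 6, 7, 8, 9

reading off 1-entries of Δ²R: w = (2, 5, 3, 4, 9, 7, 1, 8, 6).

ℓ(w)=13; the 5 essential cells (i,j,r):

[(2, 4, 1), (5, 8, 4), (6, 1, 0), (6, 6, 4), (8, 6, 5)]


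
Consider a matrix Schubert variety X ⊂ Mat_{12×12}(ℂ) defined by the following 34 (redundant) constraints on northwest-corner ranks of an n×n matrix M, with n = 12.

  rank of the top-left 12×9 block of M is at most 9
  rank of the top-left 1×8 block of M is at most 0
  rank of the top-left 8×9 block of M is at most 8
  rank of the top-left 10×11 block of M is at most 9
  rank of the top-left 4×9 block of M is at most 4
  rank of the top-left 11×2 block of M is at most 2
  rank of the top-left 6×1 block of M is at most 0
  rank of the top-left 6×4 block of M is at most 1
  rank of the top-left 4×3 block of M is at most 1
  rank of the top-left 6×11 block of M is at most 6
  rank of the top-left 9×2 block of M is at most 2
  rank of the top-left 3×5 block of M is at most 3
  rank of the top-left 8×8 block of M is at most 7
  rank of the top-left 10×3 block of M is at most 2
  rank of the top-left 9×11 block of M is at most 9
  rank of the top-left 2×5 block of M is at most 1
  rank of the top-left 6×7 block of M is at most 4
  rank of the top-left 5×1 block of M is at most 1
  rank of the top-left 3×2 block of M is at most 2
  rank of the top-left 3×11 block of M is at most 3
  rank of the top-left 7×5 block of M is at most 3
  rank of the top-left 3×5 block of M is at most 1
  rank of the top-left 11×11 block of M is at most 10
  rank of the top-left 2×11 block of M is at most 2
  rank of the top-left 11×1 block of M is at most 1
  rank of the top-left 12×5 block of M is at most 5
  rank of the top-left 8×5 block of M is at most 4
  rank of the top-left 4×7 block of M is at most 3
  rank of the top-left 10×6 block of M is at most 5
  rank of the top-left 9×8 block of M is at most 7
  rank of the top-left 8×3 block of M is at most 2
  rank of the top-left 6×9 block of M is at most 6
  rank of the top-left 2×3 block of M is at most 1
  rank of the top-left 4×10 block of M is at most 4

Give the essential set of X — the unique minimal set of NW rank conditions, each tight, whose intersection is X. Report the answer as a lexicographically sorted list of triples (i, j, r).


Reconstructing r_w from the 34 given conditions:

  0 | 0 | 0 | 0 | 0 | 0 | 0 | 0 | 1 | 1 | 1 | 1
  0 | 1 | 1 | 1 | 1 | 1 | 1 | 1 | 2 | 2 | 2 | 2
  0 | 1 | 1 | 1 | 1 | 2 | 2 | 2 | 3 | 3 | 3 | 3
  0 | 1 | 1 | 1 | 2 | 3 | 3 | 3 | 4 | 4 | 4 | 4
  0 | 1 | 1 | 1 | 2 | 3 | 4 | 4 | 5 | 5 | 5 | 5
  0 | 1 | 1 | 1 | 2 | 3 | 4 | 5 | 6 | 6 | 6 | 6
  1 | 2 | 2 | 2 | 3 | 4 | 5 | 6 | 7 | 7 | 7 | 7
  1 | 2 | 2 | 3 | 4 | 5 | 6 | 7 | 8 | 8 | 8 | 8
  1 | 2 | 2 | 3 | 4 | 5 | 6 | 7 | 8 | 9 | 9 | 9
  1 | 2 | 2 | 3 | 4 | 5 | 6 | 7 | 8 | 9 | 9 | 10
  1 | 2 | 3 | 4 | 5 | 6 | 7 | 8 | 9 | 10 | 10 | 11
  1 | 2 | 3 | 4 | 5 | 6 | 7 | 8 | 9 | 10 | 11 | 12

giving w = (9, 2, 6, 5, 7, 8, 1, 4, 10, 12, 3, 11) via Δ²R.

|D(w)|=26, |Ess(w)|=6:

[(1, 8, 0), (3, 5, 1), (6, 1, 0), (6, 4, 1), (10, 3, 2), (10, 11, 9)]


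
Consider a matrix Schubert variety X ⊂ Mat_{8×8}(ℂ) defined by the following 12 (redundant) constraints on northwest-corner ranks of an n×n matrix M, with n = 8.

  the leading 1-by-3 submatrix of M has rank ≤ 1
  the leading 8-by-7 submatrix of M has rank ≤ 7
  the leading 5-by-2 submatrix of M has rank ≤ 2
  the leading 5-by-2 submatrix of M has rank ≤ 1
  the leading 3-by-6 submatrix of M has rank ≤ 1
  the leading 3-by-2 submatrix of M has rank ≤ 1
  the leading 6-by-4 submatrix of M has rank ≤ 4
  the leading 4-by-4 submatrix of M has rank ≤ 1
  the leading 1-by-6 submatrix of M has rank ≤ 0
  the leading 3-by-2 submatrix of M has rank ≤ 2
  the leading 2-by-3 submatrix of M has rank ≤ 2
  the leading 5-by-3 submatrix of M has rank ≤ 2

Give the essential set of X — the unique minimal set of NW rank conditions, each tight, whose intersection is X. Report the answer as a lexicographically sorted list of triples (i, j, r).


Propagating the 12 rank bounds to every northwest block:

  i=1: 0 | 0 | 0 | 0 | 0 | 0 | 1 | 1
  i=2: 1 | 1 | 1 | 1 | 1 | 1 | 2 | 2
  i=3: 1 | 1 | 1 | 1 | 1 | 1 | 2 | 3
  i=4: 1 | 1 | 1 | 1 | 2 | 2 | 3 | 4
  i=5: 1 | 1 | 2 | 2 | 3 | 3 | 4 | 5
  i=6: 1 | 2 | 3 | 3 | 4 | 4 | 5 | 6
  i=7: 1 | 2 | 3 | 4 | 5 | 5 | 6 | 7
  i=8: 1 | 2 | 3 | 4 | 5 | 6 | 7 | 8

so w = (7, 1, 8, 5, 3, 2, 4, 6).

4 SE-corners of the 15-cell Rothe diagram give Ess(w):

[(1, 6, 0), (3, 6, 1), (4, 4, 1), (5, 2, 1)]


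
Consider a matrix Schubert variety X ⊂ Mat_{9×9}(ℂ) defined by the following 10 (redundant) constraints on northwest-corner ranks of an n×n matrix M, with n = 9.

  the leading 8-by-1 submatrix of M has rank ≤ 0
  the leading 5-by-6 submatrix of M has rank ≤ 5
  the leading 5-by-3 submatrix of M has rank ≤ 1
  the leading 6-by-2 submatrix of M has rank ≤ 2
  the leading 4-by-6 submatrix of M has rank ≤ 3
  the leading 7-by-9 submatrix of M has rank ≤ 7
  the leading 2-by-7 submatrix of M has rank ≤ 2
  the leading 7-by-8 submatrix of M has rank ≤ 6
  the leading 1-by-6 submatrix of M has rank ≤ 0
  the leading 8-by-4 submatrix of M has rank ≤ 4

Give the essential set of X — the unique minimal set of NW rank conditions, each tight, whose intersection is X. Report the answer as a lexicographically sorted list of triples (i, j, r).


Rank table r_w(9×9) implied by the 10 constraints:

  row 1: 0 0 0 0 0 0 1 1 1
  row 2: 0 1 1 1 1 1 2 2 2
  row 3: 0 1 1 2 2 2 3 3 3
  row 4: 0 1 1 2 3 3 4 4 4
  row 5: 0 1 1 2 3 4 5 5 5
  row 6: 0 1 2 3 4 5 6 6 6
  row 7: 0 1 2 3 4 5 6 6 7
  row 8: 0 1 2 3 4 5 6 7 8
  row 9: 1 2 3 4 5 6 7 8 9

reading off 1-entries of Δ²R: w = (7, 2, 4, 5, 6, 3, 9, 8, 1).

D(w) has 17 cells with 4 SE-corners; essential set:

[(1, 6, 0), (5, 3, 1), (7, 8, 6), (8, 1, 0)]


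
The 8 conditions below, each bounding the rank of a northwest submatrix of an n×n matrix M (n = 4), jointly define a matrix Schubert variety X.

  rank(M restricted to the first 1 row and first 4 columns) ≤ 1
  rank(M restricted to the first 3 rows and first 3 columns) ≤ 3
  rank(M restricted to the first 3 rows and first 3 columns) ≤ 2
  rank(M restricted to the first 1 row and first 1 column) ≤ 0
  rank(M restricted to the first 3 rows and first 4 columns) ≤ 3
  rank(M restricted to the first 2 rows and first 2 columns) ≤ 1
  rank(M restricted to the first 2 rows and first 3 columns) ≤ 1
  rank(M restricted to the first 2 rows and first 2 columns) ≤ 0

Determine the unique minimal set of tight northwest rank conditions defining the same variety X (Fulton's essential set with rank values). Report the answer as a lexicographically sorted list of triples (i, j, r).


Reconstructing r_w from the 8 given conditions:

  R[1]: 0 | 0 | 1 | 1
  R[2]: 0 | 0 | 1 | 2
  R[3]: 1 | 1 | 2 | 3
  R[4]: 1 | 2 | 3 | 4

hence w(1..4) = (3, 4, 1, 2).

1 SE-corner of the 4-cell Rothe diagram gives Ess(w):

[(2, 2, 0)]


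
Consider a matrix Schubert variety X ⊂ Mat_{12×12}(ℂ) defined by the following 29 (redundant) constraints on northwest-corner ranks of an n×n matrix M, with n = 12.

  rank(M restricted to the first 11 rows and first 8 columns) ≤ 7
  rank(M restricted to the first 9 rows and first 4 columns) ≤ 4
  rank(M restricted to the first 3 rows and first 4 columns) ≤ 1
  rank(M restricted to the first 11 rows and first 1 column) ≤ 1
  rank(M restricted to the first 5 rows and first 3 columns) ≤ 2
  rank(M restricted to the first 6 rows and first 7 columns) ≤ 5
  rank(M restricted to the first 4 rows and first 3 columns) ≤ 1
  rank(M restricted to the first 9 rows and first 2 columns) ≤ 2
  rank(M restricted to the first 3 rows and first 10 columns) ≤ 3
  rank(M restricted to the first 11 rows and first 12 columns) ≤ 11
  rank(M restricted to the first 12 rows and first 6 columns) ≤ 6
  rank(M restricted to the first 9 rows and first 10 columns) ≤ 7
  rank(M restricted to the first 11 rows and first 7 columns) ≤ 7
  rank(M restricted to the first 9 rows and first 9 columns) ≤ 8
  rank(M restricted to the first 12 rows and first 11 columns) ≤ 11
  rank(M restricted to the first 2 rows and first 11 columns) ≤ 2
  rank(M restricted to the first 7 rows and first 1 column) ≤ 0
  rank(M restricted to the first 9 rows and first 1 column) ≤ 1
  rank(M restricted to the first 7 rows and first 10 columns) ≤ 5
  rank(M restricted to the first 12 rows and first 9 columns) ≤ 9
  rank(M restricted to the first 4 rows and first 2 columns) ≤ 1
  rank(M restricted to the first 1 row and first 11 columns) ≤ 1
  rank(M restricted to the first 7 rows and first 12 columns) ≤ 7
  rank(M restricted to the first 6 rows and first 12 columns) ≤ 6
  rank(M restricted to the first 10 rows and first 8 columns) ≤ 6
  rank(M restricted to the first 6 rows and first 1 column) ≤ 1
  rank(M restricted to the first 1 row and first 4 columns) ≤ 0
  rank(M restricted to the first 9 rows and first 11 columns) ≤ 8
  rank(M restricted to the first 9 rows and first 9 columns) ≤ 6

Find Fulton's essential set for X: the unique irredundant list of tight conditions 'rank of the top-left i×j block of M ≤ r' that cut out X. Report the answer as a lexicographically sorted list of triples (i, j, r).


Propagating the 29 rank bounds to every northwest block:

  row 1: 0  0  0  0  1  1  1  1  1  1  1  1
  row 2: 0  1  1  1  2  2  2  2  2  2  2  2
  row 3: 0  1  1  1  2  3  3  3  3  3  3  3
  row 4: 0  1  1  2  3  4  4  4  4  4  4  4
  row 5: 0  1  2  3  4  5  5  5  5  5  5  5
  row 6: 0  1  2  3  4  5  5  5  5  5  6  6
  row 7: 0  1  2  3  4  5  5  5  5  5  6  7
  row 8: 1  2  3  4  5  6  6  6  6  6  7  8
  row 9: 1  2  3  4  5  6  6  6  6  7  8  9
  row 10: 1  2  3  4  5  6  6  6  7  8  9  10
  row 11: 1  2  3  4  5  6  7  7  8  9  10  11
  row 12: 1  2  3  4  5  6  7  8  9  10  11  12

the unique w with this rank table is (5, 2, 6, 4, 3, 11, 12, 1, 10, 9, 7, 8).

7 SE-corners of the 26-cell Rothe diagram give Ess(w):

[(1, 4, 0), (3, 4, 1), (4, 3, 1), (7, 1, 0), (7, 10, 5), (9, 9, 6), (10, 8, 6)]


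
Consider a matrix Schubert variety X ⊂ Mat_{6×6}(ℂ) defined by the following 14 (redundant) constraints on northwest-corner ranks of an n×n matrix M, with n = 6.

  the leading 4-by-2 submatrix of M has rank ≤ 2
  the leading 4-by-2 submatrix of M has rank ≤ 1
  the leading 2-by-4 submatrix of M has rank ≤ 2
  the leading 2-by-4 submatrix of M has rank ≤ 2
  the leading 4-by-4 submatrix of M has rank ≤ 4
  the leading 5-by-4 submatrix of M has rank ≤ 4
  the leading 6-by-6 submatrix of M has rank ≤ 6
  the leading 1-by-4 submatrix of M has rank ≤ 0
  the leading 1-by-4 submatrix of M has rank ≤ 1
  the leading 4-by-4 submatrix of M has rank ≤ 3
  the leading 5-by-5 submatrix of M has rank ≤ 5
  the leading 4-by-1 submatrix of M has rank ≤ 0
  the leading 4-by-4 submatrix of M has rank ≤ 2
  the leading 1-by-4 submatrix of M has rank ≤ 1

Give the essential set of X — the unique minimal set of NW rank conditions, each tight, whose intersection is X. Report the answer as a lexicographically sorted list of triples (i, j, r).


Rank table r_w(6×6) implied by the 14 constraints:

  0 0 0 0 1 1
  0 1 1 1 2 2
  0 1 2 2 3 3
  0 1 2 2 3 4
  1 2 3 3 4 5
  1 2 3 4 5 6

second differences of R give the permutation w = (5, 2, 3, 6, 1, 4).

D(w) has 8 cells with 3 SE-corners; essential set:

[(1, 4, 0), (4, 1, 0), (4, 4, 2)]


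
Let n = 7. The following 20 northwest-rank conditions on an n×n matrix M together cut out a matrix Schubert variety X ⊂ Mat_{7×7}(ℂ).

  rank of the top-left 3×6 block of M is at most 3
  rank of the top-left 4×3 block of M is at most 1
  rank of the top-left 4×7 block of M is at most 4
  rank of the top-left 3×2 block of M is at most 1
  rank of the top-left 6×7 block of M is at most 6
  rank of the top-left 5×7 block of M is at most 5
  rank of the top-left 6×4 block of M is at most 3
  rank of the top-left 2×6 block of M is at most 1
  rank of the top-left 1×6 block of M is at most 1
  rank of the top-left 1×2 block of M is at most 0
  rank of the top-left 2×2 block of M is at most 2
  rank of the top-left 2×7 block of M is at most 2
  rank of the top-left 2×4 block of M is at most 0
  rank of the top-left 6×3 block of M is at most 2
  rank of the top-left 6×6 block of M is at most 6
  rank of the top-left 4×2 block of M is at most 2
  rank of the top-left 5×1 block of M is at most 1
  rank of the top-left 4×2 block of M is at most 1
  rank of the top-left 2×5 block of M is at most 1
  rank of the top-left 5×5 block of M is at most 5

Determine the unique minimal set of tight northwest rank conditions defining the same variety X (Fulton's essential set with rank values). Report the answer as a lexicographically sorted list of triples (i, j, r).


The tightest implied rank at each (i,j), from the 20 conditions:

  i=1: 0, 0, 0, 0, 1, 1, 1
  i=2: 0, 0, 0, 0, 1, 1, 2
  i=3: 1, 1, 1, 1, 2, 2, 3
  i=4: 1, 1, 1, 2, 3, 3, 4
  i=5: 1, 2, 2, 3, 4, 4, 5
  i=6: 1, 2, 2, 3, 4, 5, 6
  i=7: 1, 2, 3, 4, 5, 6, 7

so w = (5, 7, 1, 4, 2, 6, 3).

Rothe diagram D(w) (12 cells), 4 SE-corners (essential conditions):

[(2, 4, 0), (2, 6, 1), (4, 3, 1), (6, 3, 2)]


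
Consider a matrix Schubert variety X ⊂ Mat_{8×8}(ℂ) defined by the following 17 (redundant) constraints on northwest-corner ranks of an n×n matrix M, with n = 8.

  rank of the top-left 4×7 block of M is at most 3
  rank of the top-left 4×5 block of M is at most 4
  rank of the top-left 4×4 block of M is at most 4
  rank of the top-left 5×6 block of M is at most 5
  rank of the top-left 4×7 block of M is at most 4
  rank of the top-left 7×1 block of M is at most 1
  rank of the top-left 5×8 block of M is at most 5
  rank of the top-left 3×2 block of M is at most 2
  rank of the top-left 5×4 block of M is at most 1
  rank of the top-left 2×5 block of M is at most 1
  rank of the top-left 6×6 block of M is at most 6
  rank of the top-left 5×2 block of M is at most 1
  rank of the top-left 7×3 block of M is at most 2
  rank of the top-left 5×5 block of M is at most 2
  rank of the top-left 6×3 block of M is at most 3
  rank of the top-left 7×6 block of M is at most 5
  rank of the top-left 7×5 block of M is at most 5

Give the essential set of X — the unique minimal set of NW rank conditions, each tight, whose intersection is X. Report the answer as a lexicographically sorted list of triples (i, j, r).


Computing R[i][j] = min implied NW-rank bound (n=8, 17 conditions):

  i=1: 1 1 1 1 1 1 1 1
  i=2: 1 1 1 1 1 2 2 2
  i=3: 1 1 1 1 2 3 3 3
  i=4: 1 1 1 1 2 3 3 4
  i=5: 1 1 1 1 2 3 4 5
  i=6: 1 2 2 2 3 4 5 6
  i=7: 1 2 2 3 4 5 6 7
  i=8: 1 2 3 4 5 6 7 8

second differences of R give the permutation w = (1, 6, 5, 8, 7, 2, 4, 3).

D(w) has 15 cells with 4 SE-corners; essential set:

[(2, 5, 1), (4, 7, 3), (5, 4, 1), (7, 3, 2)]


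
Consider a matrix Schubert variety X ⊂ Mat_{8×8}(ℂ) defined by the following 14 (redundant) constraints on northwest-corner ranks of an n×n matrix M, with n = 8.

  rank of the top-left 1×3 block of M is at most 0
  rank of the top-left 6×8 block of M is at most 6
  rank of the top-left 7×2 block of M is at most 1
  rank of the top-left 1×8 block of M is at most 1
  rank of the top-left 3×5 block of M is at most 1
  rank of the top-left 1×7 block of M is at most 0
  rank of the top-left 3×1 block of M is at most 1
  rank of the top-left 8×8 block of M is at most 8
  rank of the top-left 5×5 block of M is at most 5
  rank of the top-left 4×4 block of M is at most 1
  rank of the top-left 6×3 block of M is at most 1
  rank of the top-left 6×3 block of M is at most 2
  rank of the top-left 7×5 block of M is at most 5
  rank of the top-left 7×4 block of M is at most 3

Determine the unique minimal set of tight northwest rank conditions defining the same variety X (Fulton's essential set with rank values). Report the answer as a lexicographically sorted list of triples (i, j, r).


The tightest implied rank at each (i,j), from the 14 conditions:

  R[1]: 0 0 0 0 0 0 0 1
  R[2]: 1 1 1 1 1 1 1 2
  R[3]: 1 1 1 1 1 2 2 3
  R[4]: 1 1 1 1 2 3 3 4
  R[5]: 1 1 1 2 3 4 4 5
  R[6]: 1 1 1 2 3 4 5 6
  R[7]: 1 1 2 3 4 5 6 7
  R[8]: 1 2 3 4 5 6 7 8

so w = (8, 1, 6, 5, 4, 7, 3, 2).

5 SE-corners of the 19-cell Rothe diagram give Ess(w):

[(1, 7, 0), (3, 5, 1), (4, 4, 1), (6, 3, 1), (7, 2, 1)]


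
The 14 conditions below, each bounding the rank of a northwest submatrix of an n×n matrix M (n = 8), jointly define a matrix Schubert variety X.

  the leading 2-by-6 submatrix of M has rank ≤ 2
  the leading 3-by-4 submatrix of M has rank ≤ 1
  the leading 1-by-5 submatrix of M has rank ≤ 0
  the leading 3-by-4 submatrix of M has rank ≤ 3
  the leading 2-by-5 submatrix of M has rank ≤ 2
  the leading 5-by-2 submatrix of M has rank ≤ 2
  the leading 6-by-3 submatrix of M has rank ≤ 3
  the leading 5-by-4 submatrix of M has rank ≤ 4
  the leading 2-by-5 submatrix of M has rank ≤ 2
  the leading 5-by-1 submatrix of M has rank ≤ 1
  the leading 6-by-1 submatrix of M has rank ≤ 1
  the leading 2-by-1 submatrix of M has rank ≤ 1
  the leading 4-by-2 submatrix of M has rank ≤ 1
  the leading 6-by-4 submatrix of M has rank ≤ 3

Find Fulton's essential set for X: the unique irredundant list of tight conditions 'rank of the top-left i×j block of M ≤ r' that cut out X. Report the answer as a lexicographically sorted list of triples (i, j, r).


Computing R[i][j] = min implied NW-rank bound (n=8, 14 conditions):

  0 0 0 0 0 1 1 1
  1 1 1 1 1 2 2 2
  1 1 1 1 2 3 3 3
  1 1 2 2 3 4 4 4
  1 2 3 3 4 5 5 5
  1 2 3 3 4 5 6 6
  1 2 3 4 5 6 7 7
  1 2 3 4 5 6 7 8

reading off 1-entries of Δ²R: w = (6, 1, 5, 3, 2, 7, 4, 8).

ℓ(w)=10; the 4 essential cells (i,j,r):

[(1, 5, 0), (3, 4, 1), (4, 2, 1), (6, 4, 3)]


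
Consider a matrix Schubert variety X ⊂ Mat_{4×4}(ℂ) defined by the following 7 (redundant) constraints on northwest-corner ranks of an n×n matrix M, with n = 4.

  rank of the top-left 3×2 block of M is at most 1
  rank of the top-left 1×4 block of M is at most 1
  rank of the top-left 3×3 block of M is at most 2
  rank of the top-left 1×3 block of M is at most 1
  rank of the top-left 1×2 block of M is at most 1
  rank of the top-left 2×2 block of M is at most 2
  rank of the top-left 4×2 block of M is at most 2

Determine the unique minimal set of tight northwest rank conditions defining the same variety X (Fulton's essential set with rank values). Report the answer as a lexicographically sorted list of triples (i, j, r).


Propagating the 7 rank bounds to every northwest block:

  R[1]: 1 | 1 | 1 | 1
  R[2]: 1 | 1 | 2 | 2
  R[3]: 1 | 1 | 2 | 3
  R[4]: 1 | 2 | 3 | 4

the unique w with this rank table is (1, 3, 4, 2).

1 SE-corner of the 2-cell Rothe diagram gives Ess(w):

[(3, 2, 1)]


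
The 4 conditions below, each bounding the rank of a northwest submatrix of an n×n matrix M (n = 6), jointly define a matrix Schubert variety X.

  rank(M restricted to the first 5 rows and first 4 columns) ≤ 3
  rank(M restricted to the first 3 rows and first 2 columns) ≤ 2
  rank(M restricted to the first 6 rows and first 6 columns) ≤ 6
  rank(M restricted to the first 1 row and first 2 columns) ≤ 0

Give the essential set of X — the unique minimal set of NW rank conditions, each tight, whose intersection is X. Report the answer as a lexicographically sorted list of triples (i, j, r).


Propagating the 4 rank bounds to every northwest block:

  0  0  1  1  1  1
  1  1  2  2  2  2
  1  2  3  3  3  3
  1  2  3  3  4  4
  1  2  3  3  4  5
  1  2  3  4  5  6

giving w = (3, 1, 2, 5, 6, 4) via Δ²R.

|D(w)|=4, |Ess(w)|=2:

[(1, 2, 0), (5, 4, 3)]
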